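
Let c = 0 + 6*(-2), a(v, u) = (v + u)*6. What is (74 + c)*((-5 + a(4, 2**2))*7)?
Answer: 18662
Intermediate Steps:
a(v, u) = 6*u + 6*v (a(v, u) = (u + v)*6 = 6*u + 6*v)
c = -12 (c = 0 - 12 = -12)
(74 + c)*((-5 + a(4, 2**2))*7) = (74 - 12)*((-5 + (6*2**2 + 6*4))*7) = 62*((-5 + (6*4 + 24))*7) = 62*((-5 + (24 + 24))*7) = 62*((-5 + 48)*7) = 62*(43*7) = 62*301 = 18662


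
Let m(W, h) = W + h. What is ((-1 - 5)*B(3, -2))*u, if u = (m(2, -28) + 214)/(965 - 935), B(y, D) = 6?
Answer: -1128/5 ≈ -225.60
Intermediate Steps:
u = 94/15 (u = ((2 - 28) + 214)/(965 - 935) = (-26 + 214)/30 = 188*(1/30) = 94/15 ≈ 6.2667)
((-1 - 5)*B(3, -2))*u = ((-1 - 5)*6)*(94/15) = -6*6*(94/15) = -36*94/15 = -1128/5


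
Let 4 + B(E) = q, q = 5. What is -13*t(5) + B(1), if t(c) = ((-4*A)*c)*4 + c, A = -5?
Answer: -5264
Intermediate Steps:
B(E) = 1 (B(E) = -4 + 5 = 1)
t(c) = 81*c (t(c) = ((-4*(-5))*c)*4 + c = (20*c)*4 + c = 80*c + c = 81*c)
-13*t(5) + B(1) = -1053*5 + 1 = -13*405 + 1 = -5265 + 1 = -5264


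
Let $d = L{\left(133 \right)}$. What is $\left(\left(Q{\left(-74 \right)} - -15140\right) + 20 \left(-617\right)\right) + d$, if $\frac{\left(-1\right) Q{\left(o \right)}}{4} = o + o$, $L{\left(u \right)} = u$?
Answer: $3525$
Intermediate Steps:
$d = 133$
$Q{\left(o \right)} = - 8 o$ ($Q{\left(o \right)} = - 4 \left(o + o\right) = - 4 \cdot 2 o = - 8 o$)
$\left(\left(Q{\left(-74 \right)} - -15140\right) + 20 \left(-617\right)\right) + d = \left(\left(\left(-8\right) \left(-74\right) - -15140\right) + 20 \left(-617\right)\right) + 133 = \left(\left(592 + 15140\right) - 12340\right) + 133 = \left(15732 - 12340\right) + 133 = 3392 + 133 = 3525$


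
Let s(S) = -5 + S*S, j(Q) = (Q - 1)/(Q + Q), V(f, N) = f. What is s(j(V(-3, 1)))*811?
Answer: -33251/9 ≈ -3694.6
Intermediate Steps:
j(Q) = (-1 + Q)/(2*Q) (j(Q) = (-1 + Q)/((2*Q)) = (-1 + Q)*(1/(2*Q)) = (-1 + Q)/(2*Q))
s(S) = -5 + S²
s(j(V(-3, 1)))*811 = (-5 + ((½)*(-1 - 3)/(-3))²)*811 = (-5 + ((½)*(-⅓)*(-4))²)*811 = (-5 + (⅔)²)*811 = (-5 + 4/9)*811 = -41/9*811 = -33251/9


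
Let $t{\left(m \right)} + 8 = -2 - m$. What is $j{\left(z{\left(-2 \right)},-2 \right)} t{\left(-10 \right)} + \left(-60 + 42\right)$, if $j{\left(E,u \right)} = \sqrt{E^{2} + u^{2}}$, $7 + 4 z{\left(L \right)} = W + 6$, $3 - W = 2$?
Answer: $-18$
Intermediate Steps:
$W = 1$ ($W = 3 - 2 = 1$)
$t{\left(m \right)} = -10 - m$ ($t{\left(m \right)} = -8 - \left(2 + m\right) = -10 - m$)
$z{\left(L \right)} = 0$ ($z{\left(L \right)} = - \frac{7}{4} + \frac{1 + 6}{4} = - \frac{7}{4} + \frac{1}{4} \cdot 7 = - \frac{7}{4} + \frac{7}{4} = 0$)
$j{\left(z{\left(-2 \right)},-2 \right)} t{\left(-10 \right)} + \left(-60 + 42\right) = \sqrt{0^{2} + \left(-2\right)^{2}} \left(-10 - -10\right) + \left(-60 + 42\right) = \sqrt{0 + 4} \left(-10 + 10\right) - 18 = \sqrt{4} \cdot 0 - 18 = 2 \cdot 0 - 18 = 0 - 18 = -18$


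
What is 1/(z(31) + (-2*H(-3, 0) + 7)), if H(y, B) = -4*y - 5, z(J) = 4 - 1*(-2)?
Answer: -1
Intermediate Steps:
z(J) = 6 (z(J) = 4 + 2 = 6)
H(y, B) = -5 - 4*y
1/(z(31) + (-2*H(-3, 0) + 7)) = 1/(6 + (-2*(-5 - 4*(-3)) + 7)) = 1/(6 + (-2*(-5 + 12) + 7)) = 1/(6 + (-2*7 + 7)) = 1/(6 + (-14 + 7)) = 1/(6 - 7) = 1/(-1) = -1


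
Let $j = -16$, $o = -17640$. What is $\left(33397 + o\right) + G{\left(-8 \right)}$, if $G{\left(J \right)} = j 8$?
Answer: $15629$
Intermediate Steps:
$G{\left(J \right)} = -128$ ($G{\left(J \right)} = \left(-16\right) 8 = -128$)
$\left(33397 + o\right) + G{\left(-8 \right)} = \left(33397 - 17640\right) - 128 = 15757 - 128 = 15629$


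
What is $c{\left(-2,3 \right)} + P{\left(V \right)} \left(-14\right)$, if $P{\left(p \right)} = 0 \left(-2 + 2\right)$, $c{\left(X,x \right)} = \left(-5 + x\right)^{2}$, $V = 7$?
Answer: $4$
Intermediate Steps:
$P{\left(p \right)} = 0$ ($P{\left(p \right)} = 0 \cdot 0 = 0$)
$c{\left(-2,3 \right)} + P{\left(V \right)} \left(-14\right) = \left(-5 + 3\right)^{2} + 0 \left(-14\right) = \left(-2\right)^{2} + 0 = 4 + 0 = 4$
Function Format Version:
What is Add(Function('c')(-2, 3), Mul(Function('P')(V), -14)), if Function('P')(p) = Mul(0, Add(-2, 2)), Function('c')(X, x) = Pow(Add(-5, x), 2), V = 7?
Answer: 4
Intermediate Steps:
Function('P')(p) = 0 (Function('P')(p) = Mul(0, 0) = 0)
Add(Function('c')(-2, 3), Mul(Function('P')(V), -14)) = Add(Pow(Add(-5, 3), 2), Mul(0, -14)) = Add(Pow(-2, 2), 0) = Add(4, 0) = 4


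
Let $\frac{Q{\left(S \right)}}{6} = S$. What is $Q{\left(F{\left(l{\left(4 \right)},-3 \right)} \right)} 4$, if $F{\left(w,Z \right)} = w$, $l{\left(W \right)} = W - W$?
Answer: $0$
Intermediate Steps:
$l{\left(W \right)} = 0$
$Q{\left(S \right)} = 6 S$
$Q{\left(F{\left(l{\left(4 \right)},-3 \right)} \right)} 4 = 6 \cdot 0 \cdot 4 = 0 \cdot 4 = 0$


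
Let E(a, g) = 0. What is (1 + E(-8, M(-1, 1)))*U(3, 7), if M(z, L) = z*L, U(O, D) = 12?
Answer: 12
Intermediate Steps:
M(z, L) = L*z
(1 + E(-8, M(-1, 1)))*U(3, 7) = (1 + 0)*12 = 1*12 = 12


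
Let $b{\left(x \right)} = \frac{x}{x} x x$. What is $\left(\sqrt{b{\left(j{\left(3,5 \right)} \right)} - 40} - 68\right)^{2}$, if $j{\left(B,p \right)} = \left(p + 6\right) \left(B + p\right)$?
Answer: $12328 - 816 \sqrt{214} \approx 390.95$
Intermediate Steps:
$j{\left(B,p \right)} = \left(6 + p\right) \left(B + p\right)$
$b{\left(x \right)} = x^{2}$ ($b{\left(x \right)} = 1 x x = x x = x^{2}$)
$\left(\sqrt{b{\left(j{\left(3,5 \right)} \right)} - 40} - 68\right)^{2} = \left(\sqrt{\left(5^{2} + 6 \cdot 3 + 6 \cdot 5 + 3 \cdot 5\right)^{2} - 40} - 68\right)^{2} = \left(\sqrt{\left(25 + 18 + 30 + 15\right)^{2} - 40} - 68\right)^{2} = \left(\sqrt{88^{2} - 40} - 68\right)^{2} = \left(\sqrt{7744 - 40} - 68\right)^{2} = \left(\sqrt{7704} - 68\right)^{2} = \left(6 \sqrt{214} - 68\right)^{2} = \left(-68 + 6 \sqrt{214}\right)^{2}$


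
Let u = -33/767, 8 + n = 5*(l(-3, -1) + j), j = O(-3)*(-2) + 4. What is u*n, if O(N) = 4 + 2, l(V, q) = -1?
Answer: 1749/767 ≈ 2.2803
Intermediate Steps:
O(N) = 6
j = -8 (j = 6*(-2) + 4 = -12 + 4 = -8)
n = -53 (n = -8 + 5*(-1 - 8) = -8 + 5*(-9) = -8 - 45 = -53)
u = -33/767 (u = -33*1/767 = -33/767 ≈ -0.043025)
u*n = -33/767*(-53) = 1749/767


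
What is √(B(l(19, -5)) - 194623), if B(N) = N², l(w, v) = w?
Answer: I*√194262 ≈ 440.75*I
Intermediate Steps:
√(B(l(19, -5)) - 194623) = √(19² - 194623) = √(361 - 194623) = √(-194262) = I*√194262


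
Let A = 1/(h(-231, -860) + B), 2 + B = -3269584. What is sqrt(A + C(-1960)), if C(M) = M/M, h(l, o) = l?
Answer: 2*sqrt(296991665102)/1089939 ≈ 1.0000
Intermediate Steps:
B = -3269586 (B = -2 - 3269584 = -3269586)
C(M) = 1
A = -1/3269817 (A = 1/(-231 - 3269586) = 1/(-3269817) = -1/3269817 ≈ -3.0583e-7)
sqrt(A + C(-1960)) = sqrt(-1/3269817 + 1) = sqrt(3269816/3269817) = 2*sqrt(296991665102)/1089939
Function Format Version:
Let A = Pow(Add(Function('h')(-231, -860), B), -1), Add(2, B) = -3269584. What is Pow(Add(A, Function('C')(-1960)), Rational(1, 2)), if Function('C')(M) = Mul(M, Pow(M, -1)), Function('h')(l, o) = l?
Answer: Mul(Rational(2, 1089939), Pow(296991665102, Rational(1, 2))) ≈ 1.0000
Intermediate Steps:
B = -3269586 (B = Add(-2, -3269584) = -3269586)
Function('C')(M) = 1
A = Rational(-1, 3269817) (A = Pow(Add(-231, -3269586), -1) = Pow(-3269817, -1) = Rational(-1, 3269817) ≈ -3.0583e-7)
Pow(Add(A, Function('C')(-1960)), Rational(1, 2)) = Pow(Add(Rational(-1, 3269817), 1), Rational(1, 2)) = Pow(Rational(3269816, 3269817), Rational(1, 2)) = Mul(Rational(2, 1089939), Pow(296991665102, Rational(1, 2)))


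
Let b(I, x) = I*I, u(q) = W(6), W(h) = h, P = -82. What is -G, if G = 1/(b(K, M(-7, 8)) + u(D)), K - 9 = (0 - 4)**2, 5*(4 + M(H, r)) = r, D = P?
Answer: -1/631 ≈ -0.0015848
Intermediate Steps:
D = -82
M(H, r) = -4 + r/5
K = 25 (K = 9 + (0 - 4)**2 = 9 + (-4)**2 = 9 + 16 = 25)
u(q) = 6
b(I, x) = I**2
G = 1/631 (G = 1/(25**2 + 6) = 1/(625 + 6) = 1/631 ≈ 0.0015848)
-G = -1*1/631 = -1/631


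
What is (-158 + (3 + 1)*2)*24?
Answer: -3600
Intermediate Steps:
(-158 + (3 + 1)*2)*24 = (-158 + 4*2)*24 = (-158 + 8)*24 = -150*24 = -3600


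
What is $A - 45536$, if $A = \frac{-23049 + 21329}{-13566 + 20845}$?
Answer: $- \frac{331458264}{7279} \approx -45536.0$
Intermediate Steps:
$A = - \frac{1720}{7279} \approx -0.2363$
$A - 45536 = - \frac{1720}{7279} - 45536 = - \frac{331458264}{7279}$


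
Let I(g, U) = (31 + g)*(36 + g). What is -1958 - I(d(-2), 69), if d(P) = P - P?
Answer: -3074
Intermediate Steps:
d(P) = 0
-1958 - I(d(-2), 69) = -1958 - (1116 + 0**2 + 67*0) = -1958 - (1116 + 0 + 0) = -1958 - 1*1116 = -1958 - 1116 = -3074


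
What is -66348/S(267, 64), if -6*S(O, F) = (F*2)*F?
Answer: 49761/1024 ≈ 48.595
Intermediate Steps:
S(O, F) = -F²/3 (S(O, F) = -F*2*F/6 = -2*F*F/6 = -F²/3)
-66348/S(267, 64) = -66348/((-⅓*64²)) = -66348/((-⅓*4096)) = -66348/(-4096/3) = -66348*(-3/4096) = 49761/1024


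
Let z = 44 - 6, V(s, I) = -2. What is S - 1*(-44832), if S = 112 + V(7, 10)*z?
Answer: 44868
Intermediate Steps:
z = 38
S = 36 (S = 112 - 2*38 = 112 - 76 = 36)
S - 1*(-44832) = 36 - 1*(-44832) = 36 + 44832 = 44868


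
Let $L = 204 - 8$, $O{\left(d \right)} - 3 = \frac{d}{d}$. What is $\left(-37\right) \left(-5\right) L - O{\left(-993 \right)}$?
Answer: $36256$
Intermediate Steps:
$O{\left(d \right)} = 4$ ($O{\left(d \right)} = 3 + \frac{d}{d} = 3 + 1 = 4$)
$L = 196$ ($L = 204 - 8 = 196$)
$\left(-37\right) \left(-5\right) L - O{\left(-993 \right)} = \left(-37\right) \left(-5\right) 196 - 4 = 185 \cdot 196 - 4 = 36260 - 4 = 36256$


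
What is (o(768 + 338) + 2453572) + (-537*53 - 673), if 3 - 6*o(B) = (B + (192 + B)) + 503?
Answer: 2423954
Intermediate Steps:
o(B) = -346/3 - B/3 (o(B) = ½ - ((B + (192 + B)) + 503)/6 = ½ - ((192 + 2*B) + 503)/6 = ½ - (695 + 2*B)/6 = ½ + (-695/6 - B/3) = -346/3 - B/3)
(o(768 + 338) + 2453572) + (-537*53 - 673) = ((-346/3 - (768 + 338)/3) + 2453572) + (-537*53 - 673) = ((-346/3 - ⅓*1106) + 2453572) + (-28461 - 673) = ((-346/3 - 1106/3) + 2453572) - 29134 = (-484 + 2453572) - 29134 = 2453088 - 29134 = 2423954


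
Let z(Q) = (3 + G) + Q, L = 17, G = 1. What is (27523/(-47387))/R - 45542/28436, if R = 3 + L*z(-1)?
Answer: -14664997093/9095602941 ≈ -1.6123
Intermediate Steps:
z(Q) = 4 + Q (z(Q) = (3 + 1) + Q = 4 + Q)
R = 54 (R = 3 + 17*(4 - 1) = 3 + 17*3 = 3 + 51 = 54)
(27523/(-47387))/R - 45542/28436 = (27523/(-47387))/54 - 45542/28436 = (27523*(-1/47387))*(1/54) - 45542*1/28436 = -27523/47387*1/54 - 22771/14218 = -27523/2558898 - 22771/14218 = -14664997093/9095602941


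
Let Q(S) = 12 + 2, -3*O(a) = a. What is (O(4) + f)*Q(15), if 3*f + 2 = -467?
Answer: -6622/3 ≈ -2207.3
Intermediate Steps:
O(a) = -a/3
Q(S) = 14
f = -469/3 (f = -2/3 + (1/3)*(-467) = -2/3 - 467/3 = -469/3 ≈ -156.33)
(O(4) + f)*Q(15) = (-1/3*4 - 469/3)*14 = (-4/3 - 469/3)*14 = -473/3*14 = -6622/3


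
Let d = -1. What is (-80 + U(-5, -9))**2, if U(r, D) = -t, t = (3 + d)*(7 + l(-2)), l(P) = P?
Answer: 8100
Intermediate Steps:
t = 10 (t = (3 - 1)*(7 - 2) = 2*5 = 10)
U(r, D) = -10 (U(r, D) = -1*10 = -10)
(-80 + U(-5, -9))**2 = (-80 - 10)**2 = (-90)**2 = 8100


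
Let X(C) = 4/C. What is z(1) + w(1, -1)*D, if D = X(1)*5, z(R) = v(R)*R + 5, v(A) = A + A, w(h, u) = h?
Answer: 27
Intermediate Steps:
v(A) = 2*A
z(R) = 5 + 2*R**2 (z(R) = (2*R)*R + 5 = 2*R**2 + 5 = 5 + 2*R**2)
D = 20 (D = (4/1)*5 = (4*1)*5 = 4*5 = 20)
z(1) + w(1, -1)*D = (5 + 2*1**2) + 1*20 = (5 + 2*1) + 20 = (5 + 2) + 20 = 7 + 20 = 27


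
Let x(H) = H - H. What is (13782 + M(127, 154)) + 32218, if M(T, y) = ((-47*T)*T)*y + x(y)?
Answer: -116695702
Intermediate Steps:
x(H) = 0
M(T, y) = -47*y*T**2 (M(T, y) = ((-47*T)*T)*y + 0 = (-47*T**2)*y + 0 = -47*y*T**2 + 0 = -47*y*T**2)
(13782 + M(127, 154)) + 32218 = (13782 - 47*154*127**2) + 32218 = (13782 - 47*154*16129) + 32218 = (13782 - 116741702) + 32218 = -116727920 + 32218 = -116695702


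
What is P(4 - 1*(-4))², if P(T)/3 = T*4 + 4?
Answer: 11664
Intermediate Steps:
P(T) = 12 + 12*T (P(T) = 3*(T*4 + 4) = 3*(4*T + 4) = 3*(4 + 4*T) = 12 + 12*T)
P(4 - 1*(-4))² = (12 + 12*(4 - 1*(-4)))² = (12 + 12*(4 + 4))² = (12 + 12*8)² = (12 + 96)² = 108² = 11664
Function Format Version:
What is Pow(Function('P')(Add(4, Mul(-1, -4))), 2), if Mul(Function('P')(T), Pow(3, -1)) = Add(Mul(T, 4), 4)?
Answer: 11664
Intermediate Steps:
Function('P')(T) = Add(12, Mul(12, T)) (Function('P')(T) = Mul(3, Add(Mul(T, 4), 4)) = Mul(3, Add(Mul(4, T), 4)) = Mul(3, Add(4, Mul(4, T))) = Add(12, Mul(12, T)))
Pow(Function('P')(Add(4, Mul(-1, -4))), 2) = Pow(Add(12, Mul(12, Add(4, Mul(-1, -4)))), 2) = Pow(Add(12, Mul(12, Add(4, 4))), 2) = Pow(Add(12, Mul(12, 8)), 2) = Pow(Add(12, 96), 2) = Pow(108, 2) = 11664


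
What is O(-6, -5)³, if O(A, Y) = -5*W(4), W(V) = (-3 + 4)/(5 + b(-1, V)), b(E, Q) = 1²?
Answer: -125/216 ≈ -0.57870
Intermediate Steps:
b(E, Q) = 1
W(V) = ⅙ (W(V) = (-3 + 4)/(5 + 1) = 1/6 = 1*(⅙) = ⅙)
O(A, Y) = -⅚ (O(A, Y) = -5*⅙ = -⅚)
O(-6, -5)³ = (-⅚)³ = -125/216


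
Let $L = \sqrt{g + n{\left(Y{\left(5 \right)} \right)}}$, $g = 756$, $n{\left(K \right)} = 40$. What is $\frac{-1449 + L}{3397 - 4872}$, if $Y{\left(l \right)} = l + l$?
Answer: $\frac{1449}{1475} - \frac{2 \sqrt{199}}{1475} \approx 0.96325$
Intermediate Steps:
$Y{\left(l \right)} = 2 l$
$L = 2 \sqrt{199}$ ($L = \sqrt{756 + 40} = \sqrt{796} = 2 \sqrt{199} \approx 28.213$)
$\frac{-1449 + L}{3397 - 4872} = \frac{-1449 + 2 \sqrt{199}}{3397 - 4872} = \frac{-1449 + 2 \sqrt{199}}{-1475} = \left(-1449 + 2 \sqrt{199}\right) \left(- \frac{1}{1475}\right) = \frac{1449}{1475} - \frac{2 \sqrt{199}}{1475}$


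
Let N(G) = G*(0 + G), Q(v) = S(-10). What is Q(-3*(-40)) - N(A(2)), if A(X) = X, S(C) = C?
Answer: -14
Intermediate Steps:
Q(v) = -10
N(G) = G² (N(G) = G*G = G²)
Q(-3*(-40)) - N(A(2)) = -10 - 1*2² = -10 - 1*4 = -10 - 4 = -14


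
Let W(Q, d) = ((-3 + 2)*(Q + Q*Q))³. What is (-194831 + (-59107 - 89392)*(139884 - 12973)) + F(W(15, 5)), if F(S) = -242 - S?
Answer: -18832527662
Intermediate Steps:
W(Q, d) = (-Q - Q²)³ (W(Q, d) = (-(Q + Q²))³ = (-Q - Q²)³)
(-194831 + (-59107 - 89392)*(139884 - 12973)) + F(W(15, 5)) = (-194831 + (-59107 - 89392)*(139884 - 12973)) + (-242 - (-1)*15³*(1 + 15)³) = (-194831 - 148499*126911) + (-242 - (-1)*3375*16³) = (-194831 - 18846156589) + (-242 - (-1)*3375*4096) = -18846351420 + (-242 - 1*(-13824000)) = -18846351420 + (-242 + 13824000) = -18846351420 + 13823758 = -18832527662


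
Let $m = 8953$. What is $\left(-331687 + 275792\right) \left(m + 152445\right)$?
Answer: $-9021341210$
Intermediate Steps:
$\left(-331687 + 275792\right) \left(m + 152445\right) = \left(-331687 + 275792\right) \left(8953 + 152445\right) = \left(-55895\right) 161398 = -9021341210$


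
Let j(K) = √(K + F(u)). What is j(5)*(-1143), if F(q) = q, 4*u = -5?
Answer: -1143*√15/2 ≈ -2213.4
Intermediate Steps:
u = -5/4 (u = (¼)*(-5) = -5/4 ≈ -1.2500)
j(K) = √(-5/4 + K) (j(K) = √(K - 5/4) = √(-5/4 + K))
j(5)*(-1143) = (√(-5 + 4*5)/2)*(-1143) = (√(-5 + 20)/2)*(-1143) = (√15/2)*(-1143) = -1143*√15/2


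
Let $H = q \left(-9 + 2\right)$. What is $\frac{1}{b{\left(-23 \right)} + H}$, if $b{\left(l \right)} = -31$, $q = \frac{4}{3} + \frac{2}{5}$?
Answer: $- \frac{15}{647} \approx -0.023184$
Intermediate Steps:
$q = \frac{26}{15}$ ($q = 4 \cdot \frac{1}{3} + 2 \cdot \frac{1}{5} = \frac{4}{3} + \frac{2}{5} = \frac{26}{15} \approx 1.7333$)
$H = - \frac{182}{15}$ ($H = \frac{26 \left(-9 + 2\right)}{15} = \frac{26}{15} \left(-7\right) = - \frac{182}{15} \approx -12.133$)
$\frac{1}{b{\left(-23 \right)} + H} = \frac{1}{-31 - \frac{182}{15}} = \frac{1}{- \frac{647}{15}} = - \frac{15}{647}$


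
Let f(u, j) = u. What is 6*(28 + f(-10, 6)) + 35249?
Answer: 35357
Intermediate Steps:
6*(28 + f(-10, 6)) + 35249 = 6*(28 - 10) + 35249 = 6*18 + 35249 = 108 + 35249 = 35357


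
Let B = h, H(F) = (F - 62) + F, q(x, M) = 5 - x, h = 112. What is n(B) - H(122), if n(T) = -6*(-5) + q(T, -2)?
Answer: -259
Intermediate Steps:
H(F) = -62 + 2*F (H(F) = (-62 + F) + F = -62 + 2*F)
B = 112
n(T) = 35 - T (n(T) = -6*(-5) + (5 - T) = 30 + (5 - T) = 35 - T)
n(B) - H(122) = (35 - 1*112) - (-62 + 2*122) = (35 - 112) - (-62 + 244) = -77 - 1*182 = -77 - 182 = -259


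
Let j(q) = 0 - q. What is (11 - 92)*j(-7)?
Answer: -567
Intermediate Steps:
j(q) = -q
(11 - 92)*j(-7) = (11 - 92)*(-1*(-7)) = -81*7 = -567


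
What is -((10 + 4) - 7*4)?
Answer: 14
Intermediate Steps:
-((10 + 4) - 7*4) = -(14 - 28) = -1*(-14) = 14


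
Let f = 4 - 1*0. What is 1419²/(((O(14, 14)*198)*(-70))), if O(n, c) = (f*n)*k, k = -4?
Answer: 20339/31360 ≈ 0.64857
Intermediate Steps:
f = 4 (f = 4 + 0 = 4)
O(n, c) = -16*n (O(n, c) = (4*n)*(-4) = -16*n)
1419²/(((O(14, 14)*198)*(-70))) = 1419²/(((-16*14*198)*(-70))) = 2013561/((-224*198*(-70))) = 2013561/((-44352*(-70))) = 2013561/3104640 = 2013561*(1/3104640) = 20339/31360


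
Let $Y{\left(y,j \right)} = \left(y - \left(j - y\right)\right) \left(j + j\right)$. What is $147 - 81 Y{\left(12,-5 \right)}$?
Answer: $23637$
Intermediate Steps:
$Y{\left(y,j \right)} = 2 j \left(- j + 2 y\right)$ ($Y{\left(y,j \right)} = \left(- j + 2 y\right) 2 j = 2 j \left(- j + 2 y\right)$)
$147 - 81 Y{\left(12,-5 \right)} = 147 - 81 \cdot 2 \left(-5\right) \left(\left(-1\right) \left(-5\right) + 2 \cdot 12\right) = 147 - 81 \cdot 2 \left(-5\right) \left(5 + 24\right) = 147 - 81 \cdot 2 \left(-5\right) 29 = 147 - -23490 = 147 + 23490 = 23637$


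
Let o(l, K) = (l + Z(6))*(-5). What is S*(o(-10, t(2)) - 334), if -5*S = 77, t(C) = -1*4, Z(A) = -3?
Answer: 20713/5 ≈ 4142.6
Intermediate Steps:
t(C) = -4
S = -77/5 (S = -⅕*77 = -77/5 ≈ -15.400)
o(l, K) = 15 - 5*l (o(l, K) = (l - 3)*(-5) = (-3 + l)*(-5) = 15 - 5*l)
S*(o(-10, t(2)) - 334) = -77*((15 - 5*(-10)) - 334)/5 = -77*((15 + 50) - 334)/5 = -77*(65 - 334)/5 = -77/5*(-269) = 20713/5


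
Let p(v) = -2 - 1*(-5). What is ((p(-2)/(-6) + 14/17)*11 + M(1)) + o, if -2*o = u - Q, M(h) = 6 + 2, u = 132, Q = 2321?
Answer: 18803/17 ≈ 1106.1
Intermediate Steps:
p(v) = 3 (p(v) = -2 + 5 = 3)
M(h) = 8
o = 2189/2 (o = -(132 - 1*2321)/2 = -(132 - 2321)/2 = -½*(-2189) = 2189/2 ≈ 1094.5)
((p(-2)/(-6) + 14/17)*11 + M(1)) + o = ((3/(-6) + 14/17)*11 + 8) + 2189/2 = ((3*(-⅙) + 14*(1/17))*11 + 8) + 2189/2 = ((-½ + 14/17)*11 + 8) + 2189/2 = ((11/34)*11 + 8) + 2189/2 = (121/34 + 8) + 2189/2 = 393/34 + 2189/2 = 18803/17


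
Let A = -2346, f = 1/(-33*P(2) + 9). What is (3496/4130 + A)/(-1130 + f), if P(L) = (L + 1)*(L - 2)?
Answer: 43584678/20998985 ≈ 2.0756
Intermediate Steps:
P(L) = (1 + L)*(-2 + L)
f = ⅑ (f = 1/(-33*(-2 + 2² - 1*2) + 9) = 1/(-33*(-2 + 4 - 2) + 9) = 1/(-33*0 + 9) = 1/(0 + 9) = 1/9 = ⅑ ≈ 0.11111)
(3496/4130 + A)/(-1130 + f) = (3496/4130 - 2346)/(-1130 + ⅑) = (3496*(1/4130) - 2346)/(-10169/9) = (1748/2065 - 2346)*(-9/10169) = -4842742/2065*(-9/10169) = 43584678/20998985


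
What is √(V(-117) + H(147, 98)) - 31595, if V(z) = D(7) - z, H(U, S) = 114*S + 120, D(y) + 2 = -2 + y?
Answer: -31595 + 6*√317 ≈ -31488.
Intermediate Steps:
D(y) = -4 + y (D(y) = -2 + (-2 + y) = -4 + y)
H(U, S) = 120 + 114*S
V(z) = 3 - z (V(z) = (-4 + 7) - z = 3 - z)
√(V(-117) + H(147, 98)) - 31595 = √((3 - 1*(-117)) + (120 + 114*98)) - 31595 = √((3 + 117) + (120 + 11172)) - 31595 = √(120 + 11292) - 31595 = √11412 - 31595 = 6*√317 - 31595 = -31595 + 6*√317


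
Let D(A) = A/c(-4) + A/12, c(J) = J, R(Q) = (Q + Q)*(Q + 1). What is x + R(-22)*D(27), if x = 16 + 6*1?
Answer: -4136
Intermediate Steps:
x = 22 (x = 16 + 6 = 22)
R(Q) = 2*Q*(1 + Q) (R(Q) = (2*Q)*(1 + Q) = 2*Q*(1 + Q))
D(A) = -A/6 (D(A) = A/(-4) + A/12 = A*(-¼) + A*(1/12) = -A/4 + A/12 = -A/6)
x + R(-22)*D(27) = 22 + (2*(-22)*(1 - 22))*(-⅙*27) = 22 + (2*(-22)*(-21))*(-9/2) = 22 + 924*(-9/2) = 22 - 4158 = -4136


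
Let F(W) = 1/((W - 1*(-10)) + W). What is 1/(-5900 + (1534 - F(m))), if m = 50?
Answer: -110/480261 ≈ -0.00022904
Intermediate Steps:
F(W) = 1/(10 + 2*W) (F(W) = 1/((W + 10) + W) = 1/((10 + W) + W) = 1/(10 + 2*W))
1/(-5900 + (1534 - F(m))) = 1/(-5900 + (1534 - 1/(2*(5 + 50)))) = 1/(-5900 + (1534 - 1/(2*55))) = 1/(-5900 + (1534 - 1*1/110)) = 1/(-5900 + (1534 - 1/110)) = 1/(-5900 + 168739/110) = 1/(-480261/110) = -110/480261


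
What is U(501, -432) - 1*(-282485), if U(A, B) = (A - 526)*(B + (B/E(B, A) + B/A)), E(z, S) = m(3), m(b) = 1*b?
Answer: 49583395/167 ≈ 2.9691e+5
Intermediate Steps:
m(b) = b
E(z, S) = 3
U(A, B) = (-526 + A)*(4*B/3 + B/A) (U(A, B) = (A - 526)*(B + (B/3 + B/A)) = (-526 + A)*(B + (B*(1/3) + B/A)) = (-526 + A)*(B + (B/3 + B/A)) = (-526 + A)*(4*B/3 + B/A))
U(501, -432) - 1*(-282485) = (1/3)*(-432)*(-1578 - 2101*501 + 4*501**2)/501 - 1*(-282485) = (1/3)*(-432)*(1/501)*(-1578 - 1052601 + 4*251001) + 282485 = (1/3)*(-432)*(1/501)*(-1578 - 1052601 + 1004004) + 282485 = (1/3)*(-432)*(1/501)*(-50175) + 282485 = 2408400/167 + 282485 = 49583395/167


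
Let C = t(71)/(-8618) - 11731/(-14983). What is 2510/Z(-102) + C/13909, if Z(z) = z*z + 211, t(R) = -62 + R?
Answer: 128827948662735/544694676213094 ≈ 0.23651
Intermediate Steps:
Z(z) = 211 + z**2 (Z(z) = z**2 + 211 = 211 + z**2)
C = 100962911/129123494 (C = (-62 + 71)/(-8618) - 11731/(-14983) = 9*(-1/8618) - 11731*(-1/14983) = -9/8618 + 11731/14983 = 100962911/129123494 ≈ 0.78191)
2510/Z(-102) + C/13909 = 2510/(211 + (-102)**2) + (100962911/129123494)/13909 = 2510/(211 + 10404) + (100962911/129123494)*(1/13909) = 2510/10615 + 14423273/256568382578 = 2510*(1/10615) + 14423273/256568382578 = 502/2123 + 14423273/256568382578 = 128827948662735/544694676213094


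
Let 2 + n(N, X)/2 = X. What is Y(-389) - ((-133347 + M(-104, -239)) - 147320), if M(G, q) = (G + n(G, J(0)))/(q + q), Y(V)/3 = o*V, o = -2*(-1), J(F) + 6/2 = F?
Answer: 66521530/239 ≈ 2.7833e+5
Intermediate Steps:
J(F) = -3 + F
o = 2
n(N, X) = -4 + 2*X
Y(V) = 6*V (Y(V) = 3*(2*V) = 6*V)
M(G, q) = (-10 + G)/(2*q) (M(G, q) = (G + (-4 + 2*(-3 + 0)))/(q + q) = (G + (-4 + 2*(-3)))/((2*q)) = (G + (-4 - 6))*(1/(2*q)) = (G - 10)*(1/(2*q)) = (-10 + G)*(1/(2*q)) = (-10 + G)/(2*q))
Y(-389) - ((-133347 + M(-104, -239)) - 147320) = 6*(-389) - ((-133347 + (1/2)*(-10 - 104)/(-239)) - 147320) = -2334 - ((-133347 + (1/2)*(-1/239)*(-114)) - 147320) = -2334 - ((-133347 + 57/239) - 147320) = -2334 - (-31869876/239 - 147320) = -2334 - 1*(-67079356/239) = -2334 + 67079356/239 = 66521530/239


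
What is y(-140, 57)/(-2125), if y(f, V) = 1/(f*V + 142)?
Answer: 1/16655750 ≈ 6.0039e-8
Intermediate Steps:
y(f, V) = 1/(142 + V*f) (y(f, V) = 1/(V*f + 142) = 1/(142 + V*f))
y(-140, 57)/(-2125) = 1/((142 + 57*(-140))*(-2125)) = -1/2125/(142 - 7980) = -1/2125/(-7838) = -1/7838*(-1/2125) = 1/16655750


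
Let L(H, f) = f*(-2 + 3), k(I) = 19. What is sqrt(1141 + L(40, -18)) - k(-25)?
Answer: -19 + sqrt(1123) ≈ 14.511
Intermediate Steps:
L(H, f) = f (L(H, f) = f*1 = f)
sqrt(1141 + L(40, -18)) - k(-25) = sqrt(1141 - 18) - 1*19 = sqrt(1123) - 19 = -19 + sqrt(1123)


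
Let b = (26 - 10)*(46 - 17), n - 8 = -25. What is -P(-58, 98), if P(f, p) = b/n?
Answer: 464/17 ≈ 27.294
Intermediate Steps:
n = -17 (n = 8 - 25 = -17)
b = 464 (b = 16*29 = 464)
P(f, p) = -464/17 (P(f, p) = 464/(-17) = 464*(-1/17) = -464/17)
-P(-58, 98) = -1*(-464/17) = 464/17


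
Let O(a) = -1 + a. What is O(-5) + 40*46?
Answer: 1834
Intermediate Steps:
O(-5) + 40*46 = (-1 - 5) + 40*46 = -6 + 1840 = 1834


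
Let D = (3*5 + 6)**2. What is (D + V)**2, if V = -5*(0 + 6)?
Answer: 168921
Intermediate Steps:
V = -30 (V = -5*6 = -30)
D = 441 (D = (15 + 6)**2 = 21**2 = 441)
(D + V)**2 = (441 - 30)**2 = 411**2 = 168921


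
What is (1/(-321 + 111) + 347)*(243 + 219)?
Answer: 801559/5 ≈ 1.6031e+5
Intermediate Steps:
(1/(-321 + 111) + 347)*(243 + 219) = (1/(-210) + 347)*462 = (-1/210 + 347)*462 = (72869/210)*462 = 801559/5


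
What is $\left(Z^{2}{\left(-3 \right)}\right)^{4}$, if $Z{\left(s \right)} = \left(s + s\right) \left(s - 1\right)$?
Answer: $110075314176$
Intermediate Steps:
$Z{\left(s \right)} = 2 s \left(-1 + s\right)$
$\left(Z^{2}{\left(-3 \right)}\right)^{4} = \left(\left(2 \left(-3\right) \left(-1 - 3\right)\right)^{2}\right)^{4} = \left(\left(2 \left(-3\right) \left(-4\right)\right)^{2}\right)^{4} = \left(24^{2}\right)^{4} = 576^{4} = 110075314176$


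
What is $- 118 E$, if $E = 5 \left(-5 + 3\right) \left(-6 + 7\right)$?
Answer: $1180$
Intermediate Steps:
$E = -10$ ($E = 5 \left(-2\right) 1 = \left(-10\right) 1 = -10$)
$- 118 E = \left(-118\right) \left(-10\right) = 1180$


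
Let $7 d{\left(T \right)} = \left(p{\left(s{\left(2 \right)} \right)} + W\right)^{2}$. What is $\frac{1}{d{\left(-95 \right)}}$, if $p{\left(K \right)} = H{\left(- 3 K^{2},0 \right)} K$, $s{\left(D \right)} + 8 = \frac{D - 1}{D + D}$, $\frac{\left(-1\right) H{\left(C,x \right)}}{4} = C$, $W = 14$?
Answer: $\frac{1792}{7947544201} \approx 2.2548 \cdot 10^{-7}$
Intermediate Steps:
$H{\left(C,x \right)} = - 4 C$
$s{\left(D \right)} = -8 + \frac{-1 + D}{2 D}$ ($s{\left(D \right)} = -8 + \frac{D - 1}{D + D} = -8 + \frac{-1 + D}{2 D}$)
$p{\left(K \right)} = 12 K^{3}$ ($p{\left(K \right)} = - 4 \left(- 3 K^{2}\right) K = 12 K^{2} K = 12 K^{3}$)
$d{\left(T \right)} = \frac{7947544201}{1792}$ ($d{\left(T \right)} = \frac{\left(12 \left(\frac{-1 - 30}{2 \cdot 2}\right)^{3} + 14\right)^{2}}{7} = \frac{\left(12 \left(\frac{1}{2} \cdot \frac{1}{2} \left(-1 - 30\right)\right)^{3} + 14\right)^{2}}{7} = \frac{\left(12 \left(\frac{1}{2} \cdot \frac{1}{2} \left(-31\right)\right)^{3} + 14\right)^{2}}{7} = \frac{\left(12 \left(- \frac{31}{4}\right)^{3} + 14\right)^{2}}{7} = \frac{\left(12 \left(- \frac{29791}{64}\right) + 14\right)^{2}}{7} = \frac{\left(- \frac{89373}{16} + 14\right)^{2}}{7} = \frac{\left(- \frac{89149}{16}\right)^{2}}{7} = \frac{1}{7} \cdot \frac{7947544201}{256} = \frac{7947544201}{1792}$)
$\frac{1}{d{\left(-95 \right)}} = \frac{1}{\frac{7947544201}{1792}} = \frac{1792}{7947544201}$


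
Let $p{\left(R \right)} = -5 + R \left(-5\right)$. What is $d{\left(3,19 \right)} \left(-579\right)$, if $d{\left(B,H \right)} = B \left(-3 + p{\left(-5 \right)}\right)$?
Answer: $-29529$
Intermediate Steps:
$p{\left(R \right)} = -5 - 5 R$
$d{\left(B,H \right)} = 17 B$ ($d{\left(B,H \right)} = B \left(-3 - -20\right) = B \left(-3 + \left(-5 + 25\right)\right) = B \left(-3 + 20\right) = B 17 = 17 B$)
$d{\left(3,19 \right)} \left(-579\right) = 17 \cdot 3 \left(-579\right) = 51 \left(-579\right) = -29529$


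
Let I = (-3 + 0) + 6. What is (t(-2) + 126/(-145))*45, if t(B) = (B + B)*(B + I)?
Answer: -6354/29 ≈ -219.10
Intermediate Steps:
I = 3 (I = -3 + 6 = 3)
t(B) = 2*B*(3 + B) (t(B) = (B + B)*(B + 3) = (2*B)*(3 + B) = 2*B*(3 + B))
(t(-2) + 126/(-145))*45 = (2*(-2)*(3 - 2) + 126/(-145))*45 = (2*(-2)*1 + 126*(-1/145))*45 = (-4 - 126/145)*45 = -706/145*45 = -6354/29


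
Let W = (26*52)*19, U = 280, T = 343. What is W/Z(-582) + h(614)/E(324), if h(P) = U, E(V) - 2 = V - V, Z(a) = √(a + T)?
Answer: 140 - 25688*I*√239/239 ≈ 140.0 - 1661.6*I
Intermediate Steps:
Z(a) = √(343 + a) (Z(a) = √(a + 343) = √(343 + a))
E(V) = 2 (E(V) = 2 + (V - V) = 2 + 0 = 2)
h(P) = 280
W = 25688 (W = 1352*19 = 25688)
W/Z(-582) + h(614)/E(324) = 25688/(√(343 - 582)) + 280/2 = 25688/(√(-239)) + 280*(½) = 25688/((I*√239)) + 140 = 25688*(-I*√239/239) + 140 = -25688*I*√239/239 + 140 = 140 - 25688*I*√239/239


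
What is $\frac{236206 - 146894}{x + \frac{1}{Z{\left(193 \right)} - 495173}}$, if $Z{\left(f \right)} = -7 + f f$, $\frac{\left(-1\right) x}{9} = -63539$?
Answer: $\frac{5112341684}{32733537535} \approx 0.15618$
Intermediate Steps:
$x = 571851$ ($x = \left(-9\right) \left(-63539\right) = 571851$)
$Z{\left(f \right)} = -7 + f^{2}$
$\frac{236206 - 146894}{x + \frac{1}{Z{\left(193 \right)} - 495173}} = \frac{236206 - 146894}{571851 + \frac{1}{\left(-7 + 193^{2}\right) - 495173}} = \frac{89312}{571851 + \frac{1}{\left(-7 + 37249\right) - 495173}} = \frac{89312}{571851 + \frac{1}{37242 - 495173}} = \frac{89312}{571851 + \frac{1}{-457931}} = \frac{89312}{571851 - \frac{1}{457931}} = \frac{89312}{\frac{261868300280}{457931}} = 89312 \cdot \frac{457931}{261868300280} = \frac{5112341684}{32733537535}$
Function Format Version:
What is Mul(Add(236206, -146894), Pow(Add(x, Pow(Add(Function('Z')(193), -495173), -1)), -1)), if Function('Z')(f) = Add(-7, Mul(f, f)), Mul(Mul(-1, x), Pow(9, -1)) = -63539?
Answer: Rational(5112341684, 32733537535) ≈ 0.15618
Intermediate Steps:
x = 571851 (x = Mul(-9, -63539) = 571851)
Function('Z')(f) = Add(-7, Pow(f, 2))
Mul(Add(236206, -146894), Pow(Add(x, Pow(Add(Function('Z')(193), -495173), -1)), -1)) = Mul(Add(236206, -146894), Pow(Add(571851, Pow(Add(Add(-7, Pow(193, 2)), -495173), -1)), -1)) = Mul(89312, Pow(Add(571851, Pow(Add(Add(-7, 37249), -495173), -1)), -1)) = Mul(89312, Pow(Add(571851, Pow(Add(37242, -495173), -1)), -1)) = Mul(89312, Pow(Add(571851, Pow(-457931, -1)), -1)) = Mul(89312, Pow(Add(571851, Rational(-1, 457931)), -1)) = Mul(89312, Pow(Rational(261868300280, 457931), -1)) = Mul(89312, Rational(457931, 261868300280)) = Rational(5112341684, 32733537535)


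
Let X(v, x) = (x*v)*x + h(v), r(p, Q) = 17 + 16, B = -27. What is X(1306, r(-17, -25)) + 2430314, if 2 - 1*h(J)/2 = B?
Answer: 3852606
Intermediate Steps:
h(J) = 58 (h(J) = 4 - 2*(-27) = 4 + 54 = 58)
r(p, Q) = 33
X(v, x) = 58 + v*x² (X(v, x) = (x*v)*x + 58 = (v*x)*x + 58 = v*x² + 58 = 58 + v*x²)
X(1306, r(-17, -25)) + 2430314 = (58 + 1306*33²) + 2430314 = (58 + 1306*1089) + 2430314 = (58 + 1422234) + 2430314 = 1422292 + 2430314 = 3852606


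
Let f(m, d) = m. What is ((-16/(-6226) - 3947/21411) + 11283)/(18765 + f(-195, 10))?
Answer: 376013699323/618867933255 ≈ 0.60758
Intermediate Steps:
((-16/(-6226) - 3947/21411) + 11283)/(18765 + f(-195, 10)) = ((-16/(-6226) - 3947/21411) + 11283)/(18765 - 195) = ((-16*(-1/6226) - 3947*1/21411) + 11283)/18570 = ((8/3113 - 3947/21411) + 11283)*(1/18570) = (-12115723/66652443 + 11283)*(1/18570) = (752027398646/66652443)*(1/18570) = 376013699323/618867933255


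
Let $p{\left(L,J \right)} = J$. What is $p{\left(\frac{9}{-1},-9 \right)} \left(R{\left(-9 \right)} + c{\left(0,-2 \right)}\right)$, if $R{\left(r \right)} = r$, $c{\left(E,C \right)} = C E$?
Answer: $81$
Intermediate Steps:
$p{\left(\frac{9}{-1},-9 \right)} \left(R{\left(-9 \right)} + c{\left(0,-2 \right)}\right) = - 9 \left(-9 - 0\right) = - 9 \left(-9 + 0\right) = \left(-9\right) \left(-9\right) = 81$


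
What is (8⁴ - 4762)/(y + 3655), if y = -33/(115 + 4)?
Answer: -39627/217456 ≈ -0.18223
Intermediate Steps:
y = -33/119 ≈ -0.27731
(8⁴ - 4762)/(y + 3655) = (8⁴ - 4762)/(-33/119 + 3655) = (4096 - 4762)/(434912/119) = -666*119/434912 = -39627/217456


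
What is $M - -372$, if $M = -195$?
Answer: $177$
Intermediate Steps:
$M - -372 = -195 - -372 = -195 + 372 = 177$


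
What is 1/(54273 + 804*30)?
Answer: 1/78393 ≈ 1.2756e-5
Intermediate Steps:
1/(54273 + 804*30) = 1/(54273 + 24120) = 1/78393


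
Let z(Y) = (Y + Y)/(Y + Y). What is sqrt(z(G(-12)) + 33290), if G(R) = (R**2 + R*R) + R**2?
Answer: 9*sqrt(411) ≈ 182.46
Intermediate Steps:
G(R) = 3*R**2 (G(R) = (R**2 + R**2) + R**2 = 2*R**2 + R**2 = 3*R**2)
z(Y) = 1 (z(Y) = (2*Y)/((2*Y)) = (2*Y)*(1/(2*Y)) = 1)
sqrt(z(G(-12)) + 33290) = sqrt(1 + 33290) = sqrt(33291) = 9*sqrt(411)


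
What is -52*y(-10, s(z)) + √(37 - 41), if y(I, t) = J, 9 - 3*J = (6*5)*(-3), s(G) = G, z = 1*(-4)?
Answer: -1716 + 2*I ≈ -1716.0 + 2.0*I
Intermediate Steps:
z = -4
J = 33 (J = 3 - 6*5*(-3)/3 = 3 - 10*(-3) = 3 - ⅓*(-90) = 3 + 30 = 33)
y(I, t) = 33
-52*y(-10, s(z)) + √(37 - 41) = -52*33 + √(37 - 41) = -1716 + √(-4) = -1716 + 2*I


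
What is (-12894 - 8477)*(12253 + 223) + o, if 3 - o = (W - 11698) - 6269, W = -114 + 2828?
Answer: -266609340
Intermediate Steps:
W = 2714
o = 15256 (o = 3 - ((2714 - 11698) - 6269) = 3 - (-8984 - 6269) = 3 - 1*(-15253) = 3 + 15253 = 15256)
(-12894 - 8477)*(12253 + 223) + o = (-12894 - 8477)*(12253 + 223) + 15256 = -21371*12476 + 15256 = -266624596 + 15256 = -266609340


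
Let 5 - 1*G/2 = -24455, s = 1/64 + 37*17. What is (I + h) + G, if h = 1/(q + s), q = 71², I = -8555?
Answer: 14647691629/362881 ≈ 40365.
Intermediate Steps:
q = 5041
s = 40257/64 (s = 1/64 + 629 = 40257/64 ≈ 629.02)
G = 48920 (G = 10 - 2*(-24455) = 10 + 48910 = 48920)
h = 64/362881 (h = 1/(5041 + 40257/64) = 1/(362881/64) = 64/362881 ≈ 0.00017637)
(I + h) + G = (-8555 + 64/362881) + 48920 = -3104446891/362881 + 48920 = 14647691629/362881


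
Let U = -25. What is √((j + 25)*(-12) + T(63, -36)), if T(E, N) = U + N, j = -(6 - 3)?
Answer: 5*I*√13 ≈ 18.028*I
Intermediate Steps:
j = -3 (j = -1*3 = -3)
T(E, N) = -25 + N
√((j + 25)*(-12) + T(63, -36)) = √((-3 + 25)*(-12) + (-25 - 36)) = √(22*(-12) - 61) = √(-264 - 61) = √(-325) = 5*I*√13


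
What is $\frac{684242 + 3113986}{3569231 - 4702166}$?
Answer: $- \frac{1266076}{377645} \approx -3.3526$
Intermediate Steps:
$\frac{684242 + 3113986}{3569231 - 4702166} = \frac{3798228}{-1132935} = 3798228 \left(- \frac{1}{1132935}\right) = - \frac{1266076}{377645}$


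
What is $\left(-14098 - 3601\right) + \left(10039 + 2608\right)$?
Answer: $-5052$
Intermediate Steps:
$\left(-14098 - 3601\right) + \left(10039 + 2608\right) = -17699 + 12647 = -5052$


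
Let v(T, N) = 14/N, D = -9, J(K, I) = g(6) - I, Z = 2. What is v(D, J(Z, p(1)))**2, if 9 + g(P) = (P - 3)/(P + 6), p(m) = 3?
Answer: 3136/2209 ≈ 1.4196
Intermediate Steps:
g(P) = -9 + (-3 + P)/(6 + P) (g(P) = -9 + (P - 3)/(P + 6) = -9 + (-3 + P)/(6 + P))
J(K, I) = -35/4 - I (J(K, I) = (-57 - 8*6)/(6 + 6) - I = (-57 - 48)/12 - I = (1/12)*(-105) - I = -35/4 - I)
v(D, J(Z, p(1)))**2 = (14/(-35/4 - 1*3))**2 = (14/(-35/4 - 3))**2 = (14/(-47/4))**2 = (14*(-4/47))**2 = (-56/47)**2 = 3136/2209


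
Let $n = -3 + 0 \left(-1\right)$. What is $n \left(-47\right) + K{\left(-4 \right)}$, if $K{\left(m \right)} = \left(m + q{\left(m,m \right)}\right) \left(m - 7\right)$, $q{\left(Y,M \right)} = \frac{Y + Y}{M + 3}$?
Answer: $97$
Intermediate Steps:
$q{\left(Y,M \right)} = \frac{2 Y}{3 + M}$
$n = -3$ ($n = -3 + 0 = -3$)
$K{\left(m \right)} = \left(-7 + m\right) \left(m + \frac{2 m}{3 + m}\right)$ ($K{\left(m \right)} = \left(m + \frac{2 m}{3 + m}\right) \left(m - 7\right) = \left(m + \frac{2 m}{3 + m}\right) \left(-7 + m\right) = \left(-7 + m\right) \left(m + \frac{2 m}{3 + m}\right)$)
$n \left(-47\right) + K{\left(-4 \right)} = \left(-3\right) \left(-47\right) - \frac{4 \left(-35 + \left(-4\right)^{2} - -8\right)}{3 - 4} = 141 - \frac{4 \left(-35 + 16 + 8\right)}{-1} = 141 - \left(-4\right) \left(-11\right) = 141 - 44 = 97$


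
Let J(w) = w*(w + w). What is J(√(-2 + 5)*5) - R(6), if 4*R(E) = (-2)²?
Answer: 149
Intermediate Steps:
J(w) = 2*w² (J(w) = w*(2*w) = 2*w²)
R(E) = 1 (R(E) = (¼)*(-2)² = (¼)*4 = 1)
J(√(-2 + 5)*5) - R(6) = 2*(√(-2 + 5)*5)² - 1*1 = 2*(√3*5)² - 1 = 2*(5*√3)² - 1 = 2*75 - 1 = 150 - 1 = 149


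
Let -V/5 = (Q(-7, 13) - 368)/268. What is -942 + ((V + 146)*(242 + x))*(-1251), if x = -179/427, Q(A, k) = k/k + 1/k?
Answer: -2643103267401/57218 ≈ -4.6194e+7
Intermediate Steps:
Q(A, k) = 1 + 1/k
V = 11925/1742 (V = -5*((1 + 13)/13 - 368)/268 = -5*((1/13)*14 - 368)/268 = -5*(14/13 - 368)/268 = -(-23850)/(13*268) = -5*(-2385/1742) = 11925/1742 ≈ 6.8456)
x = -179/427 (x = -179*1/427 = -179/427 ≈ -0.41920)
-942 + ((V + 146)*(242 + x))*(-1251) = -942 + ((11925/1742 + 146)*(242 - 179/427))*(-1251) = -942 + ((266257/1742)*(103155/427))*(-1251) = -942 + (2112749295/57218)*(-1251) = -942 - 2643049368045/57218 = -2643103267401/57218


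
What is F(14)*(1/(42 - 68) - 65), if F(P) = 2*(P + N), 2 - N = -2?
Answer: -30438/13 ≈ -2341.4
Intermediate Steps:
N = 4 (N = 2 - 1*(-2) = 2 + 2 = 4)
F(P) = 8 + 2*P (F(P) = 2*(P + 4) = 2*(4 + P) = 8 + 2*P)
F(14)*(1/(42 - 68) - 65) = (8 + 2*14)*(1/(42 - 68) - 65) = (8 + 28)*(1/(-26) - 65) = 36*(-1/26 - 65) = 36*(-1691/26) = -30438/13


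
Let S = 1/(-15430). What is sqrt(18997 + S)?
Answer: 3*sqrt(502544314430)/15430 ≈ 137.83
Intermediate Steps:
S = -1/15430 ≈ -6.4809e-5
sqrt(18997 + S) = sqrt(18997 - 1/15430) = sqrt(293123709/15430) = 3*sqrt(502544314430)/15430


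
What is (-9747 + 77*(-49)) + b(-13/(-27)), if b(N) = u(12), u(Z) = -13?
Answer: -13533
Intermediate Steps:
b(N) = -13
(-9747 + 77*(-49)) + b(-13/(-27)) = (-9747 + 77*(-49)) - 13 = (-9747 - 3773) - 13 = -13520 - 13 = -13533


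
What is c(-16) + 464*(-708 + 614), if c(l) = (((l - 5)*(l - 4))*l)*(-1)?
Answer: -36896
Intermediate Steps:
c(l) = -l*(-5 + l)*(-4 + l) (c(l) = (((-5 + l)*(-4 + l))*l)*(-1) = (l*(-5 + l)*(-4 + l))*(-1) = -l*(-5 + l)*(-4 + l))
c(-16) + 464*(-708 + 614) = -16*(-20 - 1*(-16)² + 9*(-16)) + 464*(-708 + 614) = -16*(-20 - 1*256 - 144) + 464*(-94) = -16*(-20 - 256 - 144) - 43616 = -16*(-420) - 43616 = 6720 - 43616 = -36896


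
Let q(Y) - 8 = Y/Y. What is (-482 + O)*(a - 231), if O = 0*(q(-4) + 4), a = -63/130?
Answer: 7252413/65 ≈ 1.1158e+5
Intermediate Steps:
q(Y) = 9 (q(Y) = 8 + Y/Y = 8 + 1 = 9)
a = -63/130 (a = -63*1/130 = -63/130 ≈ -0.48462)
O = 0 (O = 0*(9 + 4) = 0*13 = 0)
(-482 + O)*(a - 231) = (-482 + 0)*(-63/130 - 231) = -482*(-30093/130) = 7252413/65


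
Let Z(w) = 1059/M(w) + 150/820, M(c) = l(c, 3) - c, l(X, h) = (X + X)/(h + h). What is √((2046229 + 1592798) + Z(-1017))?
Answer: 5*√3124424810831/4633 ≈ 1907.6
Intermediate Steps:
l(X, h) = X/h (l(X, h) = (2*X)/((2*h)) = (2*X)*(1/(2*h)) = X/h)
M(c) = -2*c/3 (M(c) = c/3 - c = -2*c/3)
Z(w) = 15/82 - 3177/(2*w) (Z(w) = 1059/((-2*w/3)) + 150/820 = 1059*(-3/(2*w)) + 150*(1/820) = -3177/(2*w) + 15/82 = 15/82 - 3177/(2*w))
√((2046229 + 1592798) + Z(-1017)) = √((2046229 + 1592798) + (3/82)*(-43419 + 5*(-1017))/(-1017)) = √(3639027 + (3/82)*(-1/1017)*(-43419 - 5085)) = √(3639027 + (3/82)*(-1/1017)*(-48504)) = √(3639027 + 8084/4633) = √(16859620175/4633) = 5*√3124424810831/4633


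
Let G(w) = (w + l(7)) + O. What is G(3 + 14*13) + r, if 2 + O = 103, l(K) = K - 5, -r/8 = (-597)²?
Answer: -2850984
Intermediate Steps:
r = -2851272 (r = -8*(-597)² = -8*356409 = -2851272)
l(K) = -5 + K
O = 101 (O = -2 + 103 = 101)
G(w) = 103 + w (G(w) = (w + (-5 + 7)) + 101 = (w + 2) + 101 = (2 + w) + 101 = 103 + w)
G(3 + 14*13) + r = (103 + (3 + 14*13)) - 2851272 = (103 + (3 + 182)) - 2851272 = (103 + 185) - 2851272 = 288 - 2851272 = -2850984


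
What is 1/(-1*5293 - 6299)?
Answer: -1/11592 ≈ -8.6266e-5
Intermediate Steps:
1/(-1*5293 - 6299) = 1/(-5293 - 6299) = 1/(-11592) = -1/11592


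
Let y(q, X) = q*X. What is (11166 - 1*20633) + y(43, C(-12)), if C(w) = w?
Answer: -9983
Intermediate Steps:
y(q, X) = X*q
(11166 - 1*20633) + y(43, C(-12)) = (11166 - 1*20633) - 12*43 = (11166 - 20633) - 516 = -9467 - 516 = -9983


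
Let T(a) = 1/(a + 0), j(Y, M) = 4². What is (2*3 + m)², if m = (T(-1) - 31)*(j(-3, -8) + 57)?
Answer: 5428900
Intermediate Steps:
j(Y, M) = 16
T(a) = 1/a
m = -2336 (m = (1/(-1) - 31)*(16 + 57) = (-1 - 31)*73 = -32*73 = -2336)
(2*3 + m)² = (2*3 - 2336)² = (6 - 2336)² = (-2330)² = 5428900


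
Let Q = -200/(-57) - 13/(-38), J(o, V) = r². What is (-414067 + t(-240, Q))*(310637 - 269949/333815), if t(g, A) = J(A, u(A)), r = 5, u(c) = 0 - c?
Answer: -42934093556132652/333815 ≈ -1.2862e+11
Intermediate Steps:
u(c) = -c
J(o, V) = 25 (J(o, V) = 5² = 25)
Q = 439/114 (Q = -200*(-1/57) - 13*(-1/38) = 200/57 + 13/38 = 439/114 ≈ 3.8509)
t(g, A) = 25
(-414067 + t(-240, Q))*(310637 - 269949/333815) = (-414067 + 25)*(310637 - 269949/333815) = -414042*(310637 - 269949*1/333815) = -414042*(310637 - 269949/333815) = -414042*103695020206/333815 = -42934093556132652/333815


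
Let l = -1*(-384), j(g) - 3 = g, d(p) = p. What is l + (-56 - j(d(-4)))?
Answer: 329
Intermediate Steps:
j(g) = 3 + g
l = 384
l + (-56 - j(d(-4))) = 384 + (-56 - (3 - 4)) = 384 + (-56 - 1*(-1)) = 384 + (-56 + 1) = 384 - 55 = 329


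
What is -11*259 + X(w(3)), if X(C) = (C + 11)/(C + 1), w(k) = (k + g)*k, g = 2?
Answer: -22779/8 ≈ -2847.4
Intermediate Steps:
w(k) = k*(2 + k) (w(k) = (k + 2)*k = (2 + k)*k = k*(2 + k))
X(C) = (11 + C)/(1 + C)
-11*259 + X(w(3)) = -11*259 + (11 + 3*(2 + 3))/(1 + 3*(2 + 3)) = -2849 + (11 + 3*5)/(1 + 3*5) = -2849 + (11 + 15)/(1 + 15) = -2849 + 26/16 = -2849 + (1/16)*26 = -2849 + 13/8 = -22779/8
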